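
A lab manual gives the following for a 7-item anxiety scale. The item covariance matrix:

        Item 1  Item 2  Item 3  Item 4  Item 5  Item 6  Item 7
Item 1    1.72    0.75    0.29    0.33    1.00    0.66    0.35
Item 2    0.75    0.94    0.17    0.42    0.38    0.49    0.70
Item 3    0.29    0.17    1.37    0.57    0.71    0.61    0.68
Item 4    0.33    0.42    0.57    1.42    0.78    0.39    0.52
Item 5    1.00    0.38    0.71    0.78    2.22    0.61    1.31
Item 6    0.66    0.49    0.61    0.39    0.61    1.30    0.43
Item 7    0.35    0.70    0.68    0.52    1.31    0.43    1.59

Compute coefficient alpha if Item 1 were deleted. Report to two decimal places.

coefficient alpha = 0.80

Remaining items: Item 2, Item 3, Item 4, Item 5, Item 6, Item 7 (k = 6).
sum of item variances = 0.94 + 1.37 + 1.42 + 2.22 + 1.30 + 1.59 = 8.84
total variance = 8.84 + 2 × 8.77 = 26.38
α (item deleted) = (6/5)·(1 − 8.84/26.38) = 0.80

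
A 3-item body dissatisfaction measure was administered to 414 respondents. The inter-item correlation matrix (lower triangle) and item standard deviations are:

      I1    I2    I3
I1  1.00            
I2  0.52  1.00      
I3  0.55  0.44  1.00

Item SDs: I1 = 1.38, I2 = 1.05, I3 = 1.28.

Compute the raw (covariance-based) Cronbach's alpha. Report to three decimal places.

Cronbach's alpha = 0.749

Σσ²ᵢ = 1.38² + 1.05² + 1.28² = 4.6453
Covariances σ_ij = r_ij · s_i · s_j:
  σ(I1,I2) = 0.52 × 1.38 × 1.05 = 0.7535
  σ(I1,I3) = 0.55 × 1.38 × 1.28 = 0.9715
  σ(I2,I3) = 0.44 × 1.05 × 1.28 = 0.5914
σ²_T = Σσ²ᵢ + 2·Σσ_ij = 4.6453 + 2 × 2.3164 = 9.2781
α = (3/2)·(1 − 4.6453/9.2781) = 0.749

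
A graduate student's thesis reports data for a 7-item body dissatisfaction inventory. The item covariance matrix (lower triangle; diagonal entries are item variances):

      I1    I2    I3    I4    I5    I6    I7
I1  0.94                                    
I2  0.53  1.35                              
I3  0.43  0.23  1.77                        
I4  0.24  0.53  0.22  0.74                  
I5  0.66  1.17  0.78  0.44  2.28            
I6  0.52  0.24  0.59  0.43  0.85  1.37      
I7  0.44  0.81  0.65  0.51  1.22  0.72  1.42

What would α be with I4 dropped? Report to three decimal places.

α = 0.820

Remaining items: I1, I2, I3, I5, I6, I7 (k = 6).
Σσᵢ² = 0.94 + 1.35 + 1.77 + 2.28 + 1.37 + 1.42 = 9.13
Var(T) = 9.13 + 2 × 9.84 = 28.81
α (item deleted) = (6/5)·(1 − 9.13/28.81) = 0.820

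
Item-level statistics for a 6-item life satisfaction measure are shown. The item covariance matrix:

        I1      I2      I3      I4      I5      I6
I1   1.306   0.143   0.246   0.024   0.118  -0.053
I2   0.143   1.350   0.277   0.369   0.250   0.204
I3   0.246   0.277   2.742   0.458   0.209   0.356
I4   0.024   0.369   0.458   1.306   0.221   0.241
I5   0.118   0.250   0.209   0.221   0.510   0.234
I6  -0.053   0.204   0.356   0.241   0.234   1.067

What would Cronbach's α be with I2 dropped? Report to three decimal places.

Cronbach's α = 0.465

Remaining items: I1, I3, I4, I5, I6 (k = 5).
Σσ²ᵢ = 1.306 + 2.742 + 1.306 + 0.510 + 1.067 = 6.931
total variance = 6.931 + 2 × 2.054 = 11.039
α (item deleted) = (5/4)·(1 − 6.931/11.039) = 0.465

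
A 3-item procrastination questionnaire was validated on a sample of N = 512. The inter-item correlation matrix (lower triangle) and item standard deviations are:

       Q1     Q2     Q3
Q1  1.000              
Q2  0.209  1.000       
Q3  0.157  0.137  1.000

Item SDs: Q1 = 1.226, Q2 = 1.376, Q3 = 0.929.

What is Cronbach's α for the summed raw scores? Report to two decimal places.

α = 0.37

Σσ²ᵢ = 1.226² + 1.376² + 0.929² = 4.2595
Covariances σ_ij = r_ij · s_i · s_j:
  σ(Q1,Q2) = 0.209 × 1.226 × 1.376 = 0.3526
  σ(Q1,Q3) = 0.157 × 1.226 × 0.929 = 0.1788
  σ(Q2,Q3) = 0.137 × 1.376 × 0.929 = 0.1751
σ²_T = Σσ²ᵢ + 2·Σσ_ij = 4.2595 + 2 × 0.7065 = 5.6725
α = (3/2)·(1 − 4.2595/5.6725) = 0.37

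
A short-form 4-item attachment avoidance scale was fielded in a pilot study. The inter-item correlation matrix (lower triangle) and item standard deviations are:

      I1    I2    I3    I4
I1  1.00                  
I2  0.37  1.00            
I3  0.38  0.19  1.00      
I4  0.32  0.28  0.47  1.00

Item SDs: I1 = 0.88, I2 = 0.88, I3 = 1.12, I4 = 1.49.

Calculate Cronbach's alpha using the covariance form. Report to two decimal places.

Σσ²ᵢ = 0.88² + 0.88² + 1.12² + 1.49² = 5.0233
Covariances σ_ij = r_ij · s_i · s_j:
  σ(I1,I2) = 0.37 × 0.88 × 0.88 = 0.2865
  σ(I1,I3) = 0.38 × 0.88 × 1.12 = 0.3745
  σ(I1,I4) = 0.32 × 0.88 × 1.49 = 0.4196
  σ(I2,I3) = 0.19 × 0.88 × 1.12 = 0.1873
  σ(I2,I4) = 0.28 × 0.88 × 1.49 = 0.3671
  σ(I3,I4) = 0.47 × 1.12 × 1.49 = 0.7843
σ²_T = Σσ²ᵢ + 2·Σσ_ij = 5.0233 + 2 × 2.4193 = 9.8619
α = (4/3)·(1 − 5.0233/9.8619) = 0.65

α = 0.65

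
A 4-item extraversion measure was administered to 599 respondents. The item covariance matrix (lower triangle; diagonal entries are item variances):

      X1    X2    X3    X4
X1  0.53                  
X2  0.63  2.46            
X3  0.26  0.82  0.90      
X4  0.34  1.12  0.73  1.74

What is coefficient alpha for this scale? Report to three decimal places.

coefficient alpha = 0.774

sum of item variances = 0.53 + 2.46 + 0.90 + 1.74 = 5.63
Sum of the distinct covariances = 3.90
total variance = 5.63 + 2 × 3.90 = 13.43
α = (k/(k−1))·(1 − sum of item variances/total variance) = (4/3)·(1 − 5.63/13.43) = 0.774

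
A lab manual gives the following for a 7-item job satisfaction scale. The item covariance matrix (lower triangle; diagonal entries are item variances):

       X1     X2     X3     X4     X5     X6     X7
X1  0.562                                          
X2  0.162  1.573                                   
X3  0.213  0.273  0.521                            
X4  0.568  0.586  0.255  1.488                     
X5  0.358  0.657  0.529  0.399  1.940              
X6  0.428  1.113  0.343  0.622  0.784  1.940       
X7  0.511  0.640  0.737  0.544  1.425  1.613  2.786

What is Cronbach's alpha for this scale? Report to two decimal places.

Σσᵢ² = 0.562 + 1.573 + 0.521 + 1.488 + 1.940 + 1.940 + 2.786 = 10.810
Σ_{i<j} σ_ij = 12.760
σ²_total = 10.810 + 2 × 12.760 = 36.330
α = (k/(k−1))·(1 − Σσᵢ²/σ²_total) = (7/6)·(1 − 10.810/36.330) = 0.82

α = 0.82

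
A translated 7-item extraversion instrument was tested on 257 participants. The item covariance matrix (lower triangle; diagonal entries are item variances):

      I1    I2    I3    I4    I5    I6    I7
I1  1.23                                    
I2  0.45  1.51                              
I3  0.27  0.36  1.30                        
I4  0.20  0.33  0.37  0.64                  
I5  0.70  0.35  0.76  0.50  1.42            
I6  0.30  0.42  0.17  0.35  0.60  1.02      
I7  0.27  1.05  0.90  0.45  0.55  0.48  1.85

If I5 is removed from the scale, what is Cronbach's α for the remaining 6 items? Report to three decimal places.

Cronbach's α = 0.753

Remaining items: I1, I2, I3, I4, I6, I7 (k = 6).
ΣVar(i) = 1.23 + 1.51 + 1.30 + 0.64 + 1.02 + 1.85 = 7.55
σ²_T = 7.55 + 2 × 6.37 = 20.29
α (item deleted) = (6/5)·(1 − 7.55/20.29) = 0.753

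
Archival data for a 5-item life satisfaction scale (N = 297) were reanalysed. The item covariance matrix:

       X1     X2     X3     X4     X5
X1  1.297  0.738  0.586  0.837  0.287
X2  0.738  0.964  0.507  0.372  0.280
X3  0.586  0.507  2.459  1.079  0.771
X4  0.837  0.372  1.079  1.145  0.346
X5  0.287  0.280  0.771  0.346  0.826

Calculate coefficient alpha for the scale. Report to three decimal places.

sum of item variances = 1.297 + 0.964 + 2.459 + 1.145 + 0.826 = 6.691
Sum of off-diagonal covariances = 5.803
Var(T) = 6.691 + 2 × 5.803 = 18.297
α = (k/(k−1))·(1 − sum of item variances/Var(T)) = (5/4)·(1 − 6.691/18.297) = 0.793

α = 0.793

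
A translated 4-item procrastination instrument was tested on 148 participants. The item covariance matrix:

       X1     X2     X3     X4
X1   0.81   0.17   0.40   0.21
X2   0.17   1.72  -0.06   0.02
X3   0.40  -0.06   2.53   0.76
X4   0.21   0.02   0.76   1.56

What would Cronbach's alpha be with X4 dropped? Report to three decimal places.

Cronbach's alpha = 0.252

Remaining items: X1, X2, X3 (k = 3).
Σσᵢ² = 0.81 + 1.72 + 2.53 = 5.06
total variance = 5.06 + 2 × 0.51 = 6.08
α (item deleted) = (3/2)·(1 − 5.06/6.08) = 0.252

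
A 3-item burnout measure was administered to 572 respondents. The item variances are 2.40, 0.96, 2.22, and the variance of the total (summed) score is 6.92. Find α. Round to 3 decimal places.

ΣVar(i) = 2.40 + 0.96 + 2.22 = 5.58
α = (k/(k−1))·(1 − ΣVar(i)/total variance) = (3/2)·(1 − 5.58/6.92) = 0.290

α = 0.290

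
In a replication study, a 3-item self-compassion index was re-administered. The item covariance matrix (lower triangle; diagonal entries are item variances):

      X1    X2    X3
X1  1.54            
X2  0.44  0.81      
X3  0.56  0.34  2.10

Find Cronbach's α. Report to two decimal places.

Cronbach's α = 0.56

Σσᵢ² = 1.54 + 0.81 + 2.10 = 4.45
Sum of the distinct covariances = 1.34
Var(T) = 4.45 + 2 × 1.34 = 7.13
α = (k/(k−1))·(1 − Σσᵢ²/Var(T)) = (3/2)·(1 − 4.45/7.13) = 0.56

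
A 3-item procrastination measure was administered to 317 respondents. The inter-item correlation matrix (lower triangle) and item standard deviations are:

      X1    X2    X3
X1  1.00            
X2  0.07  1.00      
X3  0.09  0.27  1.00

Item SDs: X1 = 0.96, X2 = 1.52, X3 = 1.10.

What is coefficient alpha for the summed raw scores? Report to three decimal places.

coefficient alpha = 0.339

Σσ²ᵢ = 0.96² + 1.52² + 1.10² = 4.4420
Covariances σ_ij = r_ij · s_i · s_j:
  σ(X1,X2) = 0.07 × 0.96 × 1.52 = 0.1021
  σ(X1,X3) = 0.09 × 0.96 × 1.10 = 0.0950
  σ(X2,X3) = 0.27 × 1.52 × 1.10 = 0.4514
σ²_T = Σσ²ᵢ + 2·Σσ_ij = 4.4420 + 2 × 0.6485 = 5.7390
α = (3/2)·(1 − 4.4420/5.7390) = 0.339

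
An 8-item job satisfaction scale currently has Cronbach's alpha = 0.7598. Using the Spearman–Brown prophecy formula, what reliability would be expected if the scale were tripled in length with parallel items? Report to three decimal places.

Length factor m = 3
α' = m·α / (1 + (m−1)·α)
   = 3 × 0.7598 / (1 + (3 − 1) × 0.7598)
   = 2.2794 / 2.5196 = 0.905

predicted reliability = 0.905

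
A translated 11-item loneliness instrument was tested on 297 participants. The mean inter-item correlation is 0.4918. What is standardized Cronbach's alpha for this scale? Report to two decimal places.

standardized Cronbach's alpha = 0.91

Standardized α = k·r̄ / (1 + (k−1)·r̄) = 11 × 0.4918 / (1 + 10 × 0.4918)
  = 5.4098 / 5.9180 = 0.91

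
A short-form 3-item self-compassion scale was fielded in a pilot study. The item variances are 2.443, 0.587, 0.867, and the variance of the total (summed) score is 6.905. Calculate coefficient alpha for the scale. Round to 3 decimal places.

ΣVar(i) = 2.443 + 0.587 + 0.867 = 3.897
α = (k/(k−1))·(1 − ΣVar(i)/σ²_T) = (3/2)·(1 − 3.897/6.905) = 0.653

α = 0.653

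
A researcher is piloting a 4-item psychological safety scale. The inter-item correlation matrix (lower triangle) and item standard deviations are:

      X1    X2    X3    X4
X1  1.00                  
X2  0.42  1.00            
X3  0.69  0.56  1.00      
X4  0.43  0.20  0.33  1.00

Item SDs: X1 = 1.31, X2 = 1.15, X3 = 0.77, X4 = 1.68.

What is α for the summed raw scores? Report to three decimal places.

Σσ²ᵢ = 1.31² + 1.15² + 0.77² + 1.68² = 6.4539
Covariances σ_ij = r_ij · s_i · s_j:
  σ(X1,X2) = 0.42 × 1.31 × 1.15 = 0.6327
  σ(X1,X3) = 0.69 × 1.31 × 0.77 = 0.6960
  σ(X1,X4) = 0.43 × 1.31 × 1.68 = 0.9463
  σ(X2,X3) = 0.56 × 1.15 × 0.77 = 0.4959
  σ(X2,X4) = 0.20 × 1.15 × 1.68 = 0.3864
  σ(X3,X4) = 0.33 × 0.77 × 1.68 = 0.4269
σ²_T = Σσ²ᵢ + 2·Σσ_ij = 6.4539 + 2 × 3.5842 = 13.6223
α = (4/3)·(1 − 6.4539/13.6223) = 0.702

α = 0.702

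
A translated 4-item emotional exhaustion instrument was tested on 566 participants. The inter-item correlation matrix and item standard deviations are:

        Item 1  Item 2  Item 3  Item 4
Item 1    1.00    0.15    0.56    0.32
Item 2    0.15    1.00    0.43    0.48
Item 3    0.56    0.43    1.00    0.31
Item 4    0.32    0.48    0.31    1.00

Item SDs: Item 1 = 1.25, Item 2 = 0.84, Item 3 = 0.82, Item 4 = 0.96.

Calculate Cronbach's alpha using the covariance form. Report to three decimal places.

Σσ²ᵢ = 1.25² + 0.84² + 0.82² + 0.96² = 3.8621
Covariances σ_ij = r_ij · s_i · s_j:
  σ(Item 1,Item 2) = 0.15 × 1.25 × 0.84 = 0.1575
  σ(Item 1,Item 3) = 0.56 × 1.25 × 0.82 = 0.5740
  σ(Item 1,Item 4) = 0.32 × 1.25 × 0.96 = 0.3840
  σ(Item 2,Item 3) = 0.43 × 0.84 × 0.82 = 0.2962
  σ(Item 2,Item 4) = 0.48 × 0.84 × 0.96 = 0.3871
  σ(Item 3,Item 4) = 0.31 × 0.82 × 0.96 = 0.2440
σ²_T = Σσ²ᵢ + 2·Σσ_ij = 3.8621 + 2 × 2.0428 = 7.9477
α = (4/3)·(1 − 3.8621/7.9477) = 0.685

α = 0.685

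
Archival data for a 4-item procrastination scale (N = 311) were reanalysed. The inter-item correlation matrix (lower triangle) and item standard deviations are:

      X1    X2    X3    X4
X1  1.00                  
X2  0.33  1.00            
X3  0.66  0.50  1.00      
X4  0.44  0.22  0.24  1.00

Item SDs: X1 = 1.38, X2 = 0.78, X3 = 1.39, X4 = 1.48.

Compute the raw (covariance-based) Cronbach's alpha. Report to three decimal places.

Cronbach's alpha = 0.713

Σσ²ᵢ = 1.38² + 0.78² + 1.39² + 1.48² = 6.6353
Covariances σ_ij = r_ij · s_i · s_j:
  σ(X1,X2) = 0.33 × 1.38 × 0.78 = 0.3552
  σ(X1,X3) = 0.66 × 1.38 × 1.39 = 1.2660
  σ(X1,X4) = 0.44 × 1.38 × 1.48 = 0.8987
  σ(X2,X3) = 0.50 × 0.78 × 1.39 = 0.5421
  σ(X2,X4) = 0.22 × 0.78 × 1.48 = 0.2540
  σ(X3,X4) = 0.24 × 1.39 × 1.48 = 0.4937
σ²_T = Σσ²ᵢ + 2·Σσ_ij = 6.6353 + 2 × 3.8097 = 14.2547
α = (4/3)·(1 − 6.6353/14.2547) = 0.713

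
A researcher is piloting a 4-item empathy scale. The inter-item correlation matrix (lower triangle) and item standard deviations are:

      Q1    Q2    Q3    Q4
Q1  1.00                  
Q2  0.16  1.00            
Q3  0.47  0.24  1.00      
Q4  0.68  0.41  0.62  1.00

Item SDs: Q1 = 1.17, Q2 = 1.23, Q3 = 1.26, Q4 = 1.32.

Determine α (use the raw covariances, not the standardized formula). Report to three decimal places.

Σσ²ᵢ = 1.17² + 1.23² + 1.26² + 1.32² = 6.2118
Covariances σ_ij = r_ij · s_i · s_j:
  σ(Q1,Q2) = 0.16 × 1.17 × 1.23 = 0.2303
  σ(Q1,Q3) = 0.47 × 1.17 × 1.26 = 0.6929
  σ(Q1,Q4) = 0.68 × 1.17 × 1.32 = 1.0502
  σ(Q2,Q3) = 0.24 × 1.23 × 1.26 = 0.3720
  σ(Q2,Q4) = 0.41 × 1.23 × 1.32 = 0.6657
  σ(Q3,Q4) = 0.62 × 1.26 × 1.32 = 1.0312
σ²_T = Σσ²ᵢ + 2·Σσ_ij = 6.2118 + 2 × 4.0423 = 14.2964
α = (4/3)·(1 − 6.2118/14.2964) = 0.754

α = 0.754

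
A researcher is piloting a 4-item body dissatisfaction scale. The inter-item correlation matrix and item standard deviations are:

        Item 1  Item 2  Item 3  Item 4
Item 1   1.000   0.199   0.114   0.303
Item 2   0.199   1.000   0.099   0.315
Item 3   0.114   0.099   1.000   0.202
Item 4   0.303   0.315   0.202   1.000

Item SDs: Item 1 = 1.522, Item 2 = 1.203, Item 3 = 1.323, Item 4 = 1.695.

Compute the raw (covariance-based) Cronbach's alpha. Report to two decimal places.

Σσ²ᵢ = 1.522² + 1.203² + 1.323² + 1.695² = 8.3870
Covariances σ_ij = r_ij · s_i · s_j:
  σ(Item 1,Item 2) = 0.199 × 1.522 × 1.203 = 0.3644
  σ(Item 1,Item 3) = 0.114 × 1.522 × 1.323 = 0.2296
  σ(Item 1,Item 4) = 0.303 × 1.522 × 1.695 = 0.7817
  σ(Item 2,Item 3) = 0.099 × 1.203 × 1.323 = 0.1576
  σ(Item 2,Item 4) = 0.315 × 1.203 × 1.695 = 0.6423
  σ(Item 3,Item 4) = 0.202 × 1.323 × 1.695 = 0.4530
σ²_T = Σσ²ᵢ + 2·Σσ_ij = 8.3870 + 2 × 2.6286 = 13.6442
α = (4/3)·(1 − 8.3870/13.6442) = 0.51

α = 0.51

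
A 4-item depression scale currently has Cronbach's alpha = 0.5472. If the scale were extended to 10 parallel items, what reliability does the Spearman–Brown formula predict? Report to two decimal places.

Length factor m = 10/4 = 2.5000
α' = m·α / (1 + (m−1)·α)
   = 10/4 × 0.5472 / (1 + (10/4 − 1) × 0.5472)
   = 1.3680 / 1.8208 = 0.75

predicted reliability = 0.75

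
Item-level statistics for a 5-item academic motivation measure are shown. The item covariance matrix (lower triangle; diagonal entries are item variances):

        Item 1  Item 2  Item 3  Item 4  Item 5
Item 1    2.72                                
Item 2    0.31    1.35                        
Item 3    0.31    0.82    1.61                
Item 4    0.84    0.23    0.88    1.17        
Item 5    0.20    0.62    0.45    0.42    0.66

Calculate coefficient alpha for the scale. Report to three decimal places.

ΣVar(i) = 2.72 + 1.35 + 1.61 + 1.17 + 0.66 = 7.51
Sum of the distinct covariances = 5.08
σ²_total = 7.51 + 2 × 5.08 = 17.67
α = (k/(k−1))·(1 − ΣVar(i)/σ²_total) = (5/4)·(1 − 7.51/17.67) = 0.719

coefficient alpha = 0.719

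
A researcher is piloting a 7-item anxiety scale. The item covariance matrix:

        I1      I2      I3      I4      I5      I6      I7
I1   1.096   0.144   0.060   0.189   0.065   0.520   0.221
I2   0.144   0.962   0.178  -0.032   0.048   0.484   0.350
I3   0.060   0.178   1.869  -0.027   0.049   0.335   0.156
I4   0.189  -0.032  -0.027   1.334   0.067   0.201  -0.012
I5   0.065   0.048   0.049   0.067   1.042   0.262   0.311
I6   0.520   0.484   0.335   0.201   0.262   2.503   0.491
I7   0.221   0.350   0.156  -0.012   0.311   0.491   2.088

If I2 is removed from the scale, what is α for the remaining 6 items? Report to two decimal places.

Remaining items: I1, I3, I4, I5, I6, I7 (k = 6).
sum of item variances = 1.096 + 1.869 + 1.334 + 1.042 + 2.503 + 2.088 = 9.932
σ²_total = 9.932 + 2 × 2.888 = 15.708
α (item deleted) = (6/5)·(1 − 9.932/15.708) = 0.44

α = 0.44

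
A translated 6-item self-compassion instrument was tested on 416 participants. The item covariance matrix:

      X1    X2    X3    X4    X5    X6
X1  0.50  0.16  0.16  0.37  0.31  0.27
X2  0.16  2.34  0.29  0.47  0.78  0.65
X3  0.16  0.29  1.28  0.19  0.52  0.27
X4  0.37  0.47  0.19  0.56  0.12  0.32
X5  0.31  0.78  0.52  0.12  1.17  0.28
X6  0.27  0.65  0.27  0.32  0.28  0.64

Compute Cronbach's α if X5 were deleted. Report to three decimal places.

Remaining items: X1, X2, X3, X4, X6 (k = 5).
Σσᵢ² = 0.50 + 2.34 + 1.28 + 0.56 + 0.64 = 5.32
Var(T) = 5.32 + 2 × 3.15 = 11.62
α (item deleted) = (5/4)·(1 − 5.32/11.62) = 0.678

α = 0.678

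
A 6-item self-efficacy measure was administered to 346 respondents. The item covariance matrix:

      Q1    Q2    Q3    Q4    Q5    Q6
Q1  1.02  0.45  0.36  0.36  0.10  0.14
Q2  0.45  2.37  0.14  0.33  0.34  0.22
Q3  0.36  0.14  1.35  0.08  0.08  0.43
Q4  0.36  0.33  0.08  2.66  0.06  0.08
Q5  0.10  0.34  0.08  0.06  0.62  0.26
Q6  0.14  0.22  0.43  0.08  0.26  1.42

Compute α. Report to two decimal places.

ΣVar(i) = 1.02 + 2.37 + 1.35 + 2.66 + 0.62 + 1.42 = 9.44
Σ_{i<j} σ_ij = 3.43
σ²_total = 9.44 + 2 × 3.43 = 16.30
α = (k/(k−1))·(1 − ΣVar(i)/σ²_total) = (6/5)·(1 − 9.44/16.30) = 0.51

α = 0.51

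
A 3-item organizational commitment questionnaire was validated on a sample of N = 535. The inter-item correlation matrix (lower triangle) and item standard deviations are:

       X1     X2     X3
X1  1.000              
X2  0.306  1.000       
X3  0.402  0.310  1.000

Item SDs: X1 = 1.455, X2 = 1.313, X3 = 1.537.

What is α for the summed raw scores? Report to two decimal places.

α = 0.61

Σσ²ᵢ = 1.455² + 1.313² + 1.537² = 6.2034
Covariances σ_ij = r_ij · s_i · s_j:
  σ(X1,X2) = 0.306 × 1.455 × 1.313 = 0.5846
  σ(X1,X3) = 0.402 × 1.455 × 1.537 = 0.8990
  σ(X2,X3) = 0.310 × 1.313 × 1.537 = 0.6256
σ²_T = Σσ²ᵢ + 2·Σσ_ij = 6.2034 + 2 × 2.1092 = 10.4218
α = (3/2)·(1 − 6.2034/10.4218) = 0.61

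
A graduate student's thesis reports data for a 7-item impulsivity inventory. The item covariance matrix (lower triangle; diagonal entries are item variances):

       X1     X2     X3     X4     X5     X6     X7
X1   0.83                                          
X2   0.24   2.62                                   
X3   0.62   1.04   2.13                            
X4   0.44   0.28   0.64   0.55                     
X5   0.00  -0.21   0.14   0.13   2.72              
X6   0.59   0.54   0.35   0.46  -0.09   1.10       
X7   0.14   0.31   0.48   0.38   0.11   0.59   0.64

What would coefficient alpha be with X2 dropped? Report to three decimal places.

coefficient alpha = 0.667

Remaining items: X1, X3, X4, X5, X6, X7 (k = 6).
Σσᵢ² = 0.83 + 2.13 + 0.55 + 2.72 + 1.10 + 0.64 = 7.97
total variance = 7.97 + 2 × 4.98 = 17.93
α (item deleted) = (6/5)·(1 − 7.97/17.93) = 0.667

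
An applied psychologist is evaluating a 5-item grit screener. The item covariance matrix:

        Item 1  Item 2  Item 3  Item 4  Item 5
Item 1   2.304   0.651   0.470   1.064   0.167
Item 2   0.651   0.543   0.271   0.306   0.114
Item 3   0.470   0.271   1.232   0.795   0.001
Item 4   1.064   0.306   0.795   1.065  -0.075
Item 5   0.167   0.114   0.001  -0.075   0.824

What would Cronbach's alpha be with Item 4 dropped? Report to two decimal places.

Cronbach's alpha = 0.54

Remaining items: Item 1, Item 2, Item 3, Item 5 (k = 4).
Σσᵢ² = 2.304 + 0.543 + 1.232 + 0.824 = 4.903
Var(T) = 4.903 + 2 × 1.674 = 8.251
α (item deleted) = (4/3)·(1 − 4.903/8.251) = 0.54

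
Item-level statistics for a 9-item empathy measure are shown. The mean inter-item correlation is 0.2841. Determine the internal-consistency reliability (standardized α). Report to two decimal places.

Standardized α = k·r̄ / (1 + (k−1)·r̄) = 9 × 0.2841 / (1 + 8 × 0.2841)
  = 2.5569 / 3.2728 = 0.78

α = 0.78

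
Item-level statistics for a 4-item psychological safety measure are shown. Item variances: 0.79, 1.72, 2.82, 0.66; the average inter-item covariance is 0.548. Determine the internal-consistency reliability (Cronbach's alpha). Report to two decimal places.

sum of item variances = 0.79 + 1.72 + 2.82 + 0.66 = 5.99
Sum of the 6 distinct covariances = 6 × 0.548 = 3.288
total variance = sum of item variances + 2·Σcov = 5.99 + 2 × 3.288 = 12.566
α = (4/3)·(1 − 5.99/12.566) = 0.70

Cronbach's alpha = 0.70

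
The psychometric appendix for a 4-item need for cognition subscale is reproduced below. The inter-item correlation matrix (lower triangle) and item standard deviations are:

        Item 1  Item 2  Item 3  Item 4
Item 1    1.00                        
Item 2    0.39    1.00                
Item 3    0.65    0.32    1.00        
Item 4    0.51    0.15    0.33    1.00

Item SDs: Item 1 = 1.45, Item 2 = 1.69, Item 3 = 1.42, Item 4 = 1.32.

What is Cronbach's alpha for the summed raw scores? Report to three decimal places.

α = 0.712

Σσ²ᵢ = 1.45² + 1.69² + 1.42² + 1.32² = 8.7174
Covariances σ_ij = r_ij · s_i · s_j:
  σ(Item 1,Item 2) = 0.39 × 1.45 × 1.69 = 0.9557
  σ(Item 1,Item 3) = 0.65 × 1.45 × 1.42 = 1.3383
  σ(Item 1,Item 4) = 0.51 × 1.45 × 1.32 = 0.9761
  σ(Item 2,Item 3) = 0.32 × 1.69 × 1.42 = 0.7679
  σ(Item 2,Item 4) = 0.15 × 1.69 × 1.32 = 0.3346
  σ(Item 3,Item 4) = 0.33 × 1.42 × 1.32 = 0.6186
σ²_T = Σσ²ᵢ + 2·Σσ_ij = 8.7174 + 2 × 4.9912 = 18.6998
α = (4/3)·(1 − 8.7174/18.6998) = 0.712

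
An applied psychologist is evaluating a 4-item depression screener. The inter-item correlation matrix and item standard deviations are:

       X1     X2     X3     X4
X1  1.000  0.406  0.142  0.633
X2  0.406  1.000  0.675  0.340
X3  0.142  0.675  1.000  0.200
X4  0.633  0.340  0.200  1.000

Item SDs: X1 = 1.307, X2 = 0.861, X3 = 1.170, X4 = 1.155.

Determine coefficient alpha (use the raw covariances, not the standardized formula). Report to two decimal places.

α = 0.71

Σσ²ᵢ = 1.307² + 0.861² + 1.170² + 1.155² = 5.1525
Covariances σ_ij = r_ij · s_i · s_j:
  σ(X1,X2) = 0.406 × 1.307 × 0.861 = 0.4569
  σ(X1,X3) = 0.142 × 1.307 × 1.170 = 0.2171
  σ(X1,X4) = 0.633 × 1.307 × 1.155 = 0.9556
  σ(X2,X3) = 0.675 × 0.861 × 1.170 = 0.6800
  σ(X2,X4) = 0.340 × 0.861 × 1.155 = 0.3381
  σ(X3,X4) = 0.200 × 1.170 × 1.155 = 0.2703
σ²_T = Σσ²ᵢ + 2·Σσ_ij = 5.1525 + 2 × 2.9180 = 10.9885
α = (4/3)·(1 − 5.1525/10.9885) = 0.71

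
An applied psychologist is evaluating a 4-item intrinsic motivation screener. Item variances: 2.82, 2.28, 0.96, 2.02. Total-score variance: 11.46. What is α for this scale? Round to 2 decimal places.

Σσᵢ² = 2.82 + 2.28 + 0.96 + 2.02 = 8.08
α = (k/(k−1))·(1 − Σσᵢ²/σ²_T) = (4/3)·(1 − 8.08/11.46) = 0.39

α = 0.39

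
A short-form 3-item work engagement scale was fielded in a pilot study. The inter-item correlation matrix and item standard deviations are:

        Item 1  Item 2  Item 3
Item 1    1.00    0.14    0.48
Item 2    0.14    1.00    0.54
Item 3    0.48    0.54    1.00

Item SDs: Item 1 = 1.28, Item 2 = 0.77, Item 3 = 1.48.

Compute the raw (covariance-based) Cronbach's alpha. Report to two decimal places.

Σσ²ᵢ = 1.28² + 0.77² + 1.48² = 4.4217
Covariances σ_ij = r_ij · s_i · s_j:
  σ(Item 1,Item 2) = 0.14 × 1.28 × 0.77 = 0.1380
  σ(Item 1,Item 3) = 0.48 × 1.28 × 1.48 = 0.9093
  σ(Item 2,Item 3) = 0.54 × 0.77 × 1.48 = 0.6154
σ²_T = Σσ²ᵢ + 2·Σσ_ij = 4.4217 + 2 × 1.6627 = 7.7471
α = (3/2)·(1 − 4.4217/7.7471) = 0.64

Cronbach's alpha = 0.64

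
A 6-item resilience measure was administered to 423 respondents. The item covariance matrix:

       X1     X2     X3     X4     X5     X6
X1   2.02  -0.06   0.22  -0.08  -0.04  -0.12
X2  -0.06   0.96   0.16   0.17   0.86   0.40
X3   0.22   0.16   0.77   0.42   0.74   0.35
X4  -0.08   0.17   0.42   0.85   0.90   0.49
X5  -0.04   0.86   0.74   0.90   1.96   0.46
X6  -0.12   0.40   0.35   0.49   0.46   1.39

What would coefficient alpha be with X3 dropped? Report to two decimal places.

Remaining items: X1, X2, X4, X5, X6 (k = 5).
ΣVar(i) = 2.02 + 0.96 + 0.85 + 1.96 + 1.39 = 7.18
Var(T) = 7.18 + 2 × 2.98 = 13.14
α (item deleted) = (5/4)·(1 − 7.18/13.14) = 0.57

coefficient alpha = 0.57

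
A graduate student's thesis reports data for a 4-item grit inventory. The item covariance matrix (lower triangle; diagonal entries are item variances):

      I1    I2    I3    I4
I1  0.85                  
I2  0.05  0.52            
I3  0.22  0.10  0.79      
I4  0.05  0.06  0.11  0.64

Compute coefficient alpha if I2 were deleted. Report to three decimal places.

Remaining items: I1, I3, I4 (k = 3).
sum of item variances = 0.85 + 0.79 + 0.64 = 2.28
Var(T) = 2.28 + 2 × 0.38 = 3.04
α (item deleted) = (3/2)·(1 − 2.28/3.04) = 0.375

α = 0.375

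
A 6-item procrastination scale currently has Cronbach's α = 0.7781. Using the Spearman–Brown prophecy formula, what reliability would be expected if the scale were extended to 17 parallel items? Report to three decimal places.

Length factor m = 17/6 = 2.8333
α' = m·α / (1 + (m−1)·α)
   = 17/6 × 0.7781 / (1 + (17/6 − 1) × 0.7781)
   = 2.2046 / 2.4265 = 0.909

predicted reliability = 0.909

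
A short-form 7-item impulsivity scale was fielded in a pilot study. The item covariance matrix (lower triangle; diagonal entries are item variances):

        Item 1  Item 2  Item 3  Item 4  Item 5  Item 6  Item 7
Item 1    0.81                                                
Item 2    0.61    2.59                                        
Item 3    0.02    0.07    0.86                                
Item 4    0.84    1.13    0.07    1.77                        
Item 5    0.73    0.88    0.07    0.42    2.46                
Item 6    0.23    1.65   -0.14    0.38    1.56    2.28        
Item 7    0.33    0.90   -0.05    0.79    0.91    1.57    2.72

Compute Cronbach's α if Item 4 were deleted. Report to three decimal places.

α = 0.737

Remaining items: Item 1, Item 2, Item 3, Item 5, Item 6, Item 7 (k = 6).
sum of item variances = 0.81 + 2.59 + 0.86 + 2.46 + 2.28 + 2.72 = 11.72
σ²_T = 11.72 + 2 × 9.34 = 30.40
α (item deleted) = (6/5)·(1 − 11.72/30.40) = 0.737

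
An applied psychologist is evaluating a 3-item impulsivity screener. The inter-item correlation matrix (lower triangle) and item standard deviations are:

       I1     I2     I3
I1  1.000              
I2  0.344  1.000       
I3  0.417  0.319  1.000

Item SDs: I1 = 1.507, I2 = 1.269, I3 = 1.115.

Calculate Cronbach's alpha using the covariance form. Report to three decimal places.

Cronbach's alpha = 0.621

Σσ²ᵢ = 1.507² + 1.269² + 1.115² = 5.1246
Covariances σ_ij = r_ij · s_i · s_j:
  σ(I1,I2) = 0.344 × 1.507 × 1.269 = 0.6579
  σ(I1,I3) = 0.417 × 1.507 × 1.115 = 0.7007
  σ(I2,I3) = 0.319 × 1.269 × 1.115 = 0.4514
σ²_T = Σσ²ᵢ + 2·Σσ_ij = 5.1246 + 2 × 1.8100 = 8.7446
α = (3/2)·(1 − 5.1246/8.7446) = 0.621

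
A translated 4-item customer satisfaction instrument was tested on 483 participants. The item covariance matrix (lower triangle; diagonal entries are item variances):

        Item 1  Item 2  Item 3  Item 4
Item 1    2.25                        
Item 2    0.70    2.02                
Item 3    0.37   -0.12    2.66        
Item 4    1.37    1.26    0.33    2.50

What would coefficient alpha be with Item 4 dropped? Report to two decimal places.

α = 0.32

Remaining items: Item 1, Item 2, Item 3 (k = 3).
Σσ²ᵢ = 2.25 + 2.02 + 2.66 = 6.93
total variance = 6.93 + 2 × 0.95 = 8.83
α (item deleted) = (3/2)·(1 − 6.93/8.83) = 0.32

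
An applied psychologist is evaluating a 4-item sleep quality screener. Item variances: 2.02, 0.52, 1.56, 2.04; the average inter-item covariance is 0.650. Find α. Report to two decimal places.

α = 0.75

ΣVar(i) = 2.02 + 0.52 + 1.56 + 2.04 = 6.14
Sum of the 6 distinct covariances = 6 × 0.650 = 3.900
σ²_total = ΣVar(i) + 2·Σcov = 6.14 + 2 × 3.900 = 13.940
α = (4/3)·(1 − 6.14/13.940) = 0.75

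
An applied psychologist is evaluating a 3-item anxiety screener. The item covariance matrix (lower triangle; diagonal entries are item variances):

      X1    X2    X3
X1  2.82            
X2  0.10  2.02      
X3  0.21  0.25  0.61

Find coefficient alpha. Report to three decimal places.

coefficient alpha = 0.256

Σσ²ᵢ = 2.82 + 2.02 + 0.61 = 5.45
Σ_{i<j} σ_ij = 0.56
σ²_T = 5.45 + 2 × 0.56 = 6.57
α = (k/(k−1))·(1 − Σσ²ᵢ/σ²_T) = (3/2)·(1 − 5.45/6.57) = 0.256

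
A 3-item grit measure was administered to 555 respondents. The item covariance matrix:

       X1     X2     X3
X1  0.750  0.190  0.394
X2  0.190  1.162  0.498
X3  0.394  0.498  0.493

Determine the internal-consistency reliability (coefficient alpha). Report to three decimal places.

coefficient alpha = 0.710

ΣVar(i) = 0.750 + 1.162 + 0.493 = 2.405
Sum of the distinct covariances = 1.082
σ²_T = 2.405 + 2 × 1.082 = 4.569
α = (k/(k−1))·(1 − ΣVar(i)/σ²_T) = (3/2)·(1 − 2.405/4.569) = 0.710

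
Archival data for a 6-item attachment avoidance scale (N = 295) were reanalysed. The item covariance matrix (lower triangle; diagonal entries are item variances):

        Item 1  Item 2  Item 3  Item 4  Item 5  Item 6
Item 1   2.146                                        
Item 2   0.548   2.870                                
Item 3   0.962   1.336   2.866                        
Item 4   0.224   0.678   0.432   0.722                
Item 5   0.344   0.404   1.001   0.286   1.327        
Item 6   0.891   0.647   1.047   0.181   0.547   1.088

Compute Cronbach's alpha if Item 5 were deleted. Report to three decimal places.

Remaining items: Item 1, Item 2, Item 3, Item 4, Item 6 (k = 5).
sum of item variances = 2.146 + 2.870 + 2.866 + 0.722 + 1.088 = 9.692
total variance = 9.692 + 2 × 6.946 = 23.584
α (item deleted) = (5/4)·(1 − 9.692/23.584) = 0.736

α = 0.736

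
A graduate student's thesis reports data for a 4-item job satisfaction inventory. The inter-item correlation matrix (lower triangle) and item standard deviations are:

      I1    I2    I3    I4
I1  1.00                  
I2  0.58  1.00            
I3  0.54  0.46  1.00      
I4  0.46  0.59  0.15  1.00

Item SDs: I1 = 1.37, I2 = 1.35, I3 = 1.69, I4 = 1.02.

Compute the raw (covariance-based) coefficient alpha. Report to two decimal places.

α = 0.76

Σσ²ᵢ = 1.37² + 1.35² + 1.69² + 1.02² = 7.5959
Covariances σ_ij = r_ij · s_i · s_j:
  σ(I1,I2) = 0.58 × 1.37 × 1.35 = 1.0727
  σ(I1,I3) = 0.54 × 1.37 × 1.69 = 1.2503
  σ(I1,I4) = 0.46 × 1.37 × 1.02 = 0.6428
  σ(I2,I3) = 0.46 × 1.35 × 1.69 = 1.0495
  σ(I2,I4) = 0.59 × 1.35 × 1.02 = 0.8124
  σ(I3,I4) = 0.15 × 1.69 × 1.02 = 0.2586
σ²_T = Σσ²ᵢ + 2·Σσ_ij = 7.5959 + 2 × 5.0863 = 17.7685
α = (4/3)·(1 − 7.5959/17.7685) = 0.76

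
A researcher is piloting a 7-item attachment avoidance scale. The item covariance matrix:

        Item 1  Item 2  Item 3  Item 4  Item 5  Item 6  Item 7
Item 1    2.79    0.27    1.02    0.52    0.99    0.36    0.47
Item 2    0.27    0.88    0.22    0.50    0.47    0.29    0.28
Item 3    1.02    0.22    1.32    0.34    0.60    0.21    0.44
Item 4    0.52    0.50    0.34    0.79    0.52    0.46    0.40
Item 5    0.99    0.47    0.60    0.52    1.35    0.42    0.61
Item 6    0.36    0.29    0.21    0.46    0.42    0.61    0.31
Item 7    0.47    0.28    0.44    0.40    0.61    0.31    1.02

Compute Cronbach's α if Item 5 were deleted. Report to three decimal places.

Remaining items: Item 1, Item 2, Item 3, Item 4, Item 6, Item 7 (k = 6).
sum of item variances = 2.79 + 0.88 + 1.32 + 0.79 + 0.61 + 1.02 = 7.41
σ²_T = 7.41 + 2 × 6.09 = 19.59
α (item deleted) = (6/5)·(1 − 7.41/19.59) = 0.746

α = 0.746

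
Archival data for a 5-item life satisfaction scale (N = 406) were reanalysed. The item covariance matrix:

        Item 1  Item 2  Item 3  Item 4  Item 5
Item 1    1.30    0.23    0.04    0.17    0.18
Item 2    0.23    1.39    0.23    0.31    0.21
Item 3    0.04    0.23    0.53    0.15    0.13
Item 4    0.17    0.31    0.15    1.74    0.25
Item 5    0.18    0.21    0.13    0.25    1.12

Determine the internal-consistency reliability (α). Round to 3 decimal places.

α = 0.481

Σσ²ᵢ = 1.30 + 1.39 + 0.53 + 1.74 + 1.12 = 6.08
Sum of the distinct covariances = 1.90
σ²_total = 6.08 + 2 × 1.90 = 9.88
α = (k/(k−1))·(1 − Σσ²ᵢ/σ²_total) = (5/4)·(1 − 6.08/9.88) = 0.481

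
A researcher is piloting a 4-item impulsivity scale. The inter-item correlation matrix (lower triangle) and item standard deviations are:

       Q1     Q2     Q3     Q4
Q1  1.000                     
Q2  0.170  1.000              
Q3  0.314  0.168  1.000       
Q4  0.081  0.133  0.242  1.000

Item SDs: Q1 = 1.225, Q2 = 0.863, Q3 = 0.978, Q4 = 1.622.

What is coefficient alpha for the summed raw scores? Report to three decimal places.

coefficient alpha = 0.438

Σσ²ᵢ = 1.225² + 0.863² + 0.978² + 1.622² = 5.8328
Covariances σ_ij = r_ij · s_i · s_j:
  σ(Q1,Q2) = 0.170 × 1.225 × 0.863 = 0.1797
  σ(Q1,Q3) = 0.314 × 1.225 × 0.978 = 0.3762
  σ(Q1,Q4) = 0.081 × 1.225 × 1.622 = 0.1609
  σ(Q2,Q3) = 0.168 × 0.863 × 0.978 = 0.1418
  σ(Q2,Q4) = 0.133 × 0.863 × 1.622 = 0.1862
  σ(Q3,Q4) = 0.242 × 0.978 × 1.622 = 0.3839
σ²_T = Σσ²ᵢ + 2·Σσ_ij = 5.8328 + 2 × 1.4287 = 8.6902
α = (4/3)·(1 − 5.8328/8.6902) = 0.438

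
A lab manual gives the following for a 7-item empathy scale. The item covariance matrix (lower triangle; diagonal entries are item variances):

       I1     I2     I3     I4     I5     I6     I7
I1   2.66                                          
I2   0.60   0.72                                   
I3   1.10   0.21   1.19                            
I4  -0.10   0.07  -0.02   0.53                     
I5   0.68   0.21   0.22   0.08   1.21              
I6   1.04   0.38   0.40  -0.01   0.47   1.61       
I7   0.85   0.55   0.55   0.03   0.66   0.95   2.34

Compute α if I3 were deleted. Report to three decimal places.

Remaining items: I1, I2, I4, I5, I6, I7 (k = 6).
Σσ²ᵢ = 2.66 + 0.72 + 0.53 + 1.21 + 1.61 + 2.34 = 9.07
total variance = 9.07 + 2 × 6.46 = 21.99
α (item deleted) = (6/5)·(1 − 9.07/21.99) = 0.705

α = 0.705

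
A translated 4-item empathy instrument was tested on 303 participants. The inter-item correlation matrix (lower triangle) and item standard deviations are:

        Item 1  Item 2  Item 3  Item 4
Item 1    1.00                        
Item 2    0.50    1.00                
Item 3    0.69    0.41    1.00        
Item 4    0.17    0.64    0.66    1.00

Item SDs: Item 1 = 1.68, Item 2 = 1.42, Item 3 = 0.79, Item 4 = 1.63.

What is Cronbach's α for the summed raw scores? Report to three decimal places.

Cronbach's α = 0.759

Σσ²ᵢ = 1.68² + 1.42² + 0.79² + 1.63² = 8.1198
Covariances σ_ij = r_ij · s_i · s_j:
  σ(Item 1,Item 2) = 0.50 × 1.68 × 1.42 = 1.1928
  σ(Item 1,Item 3) = 0.69 × 1.68 × 0.79 = 0.9158
  σ(Item 1,Item 4) = 0.17 × 1.68 × 1.63 = 0.4655
  σ(Item 2,Item 3) = 0.41 × 1.42 × 0.79 = 0.4599
  σ(Item 2,Item 4) = 0.64 × 1.42 × 1.63 = 1.4813
  σ(Item 3,Item 4) = 0.66 × 0.79 × 1.63 = 0.8499
σ²_T = Σσ²ᵢ + 2·Σσ_ij = 8.1198 + 2 × 5.3652 = 18.8502
α = (4/3)·(1 − 8.1198/18.8502) = 0.759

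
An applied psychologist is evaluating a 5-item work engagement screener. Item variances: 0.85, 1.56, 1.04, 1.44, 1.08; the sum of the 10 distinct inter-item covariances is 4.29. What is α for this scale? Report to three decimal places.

Σσ²ᵢ = 0.85 + 1.56 + 1.04 + 1.44 + 1.08 = 5.97
Sum of distinct covariances = 4.29
σ²_total = Σσ²ᵢ + 2·Σcov = 5.97 + 2 × 4.29 = 14.55
α = (5/4)·(1 − 5.97/14.55) = 0.737

α = 0.737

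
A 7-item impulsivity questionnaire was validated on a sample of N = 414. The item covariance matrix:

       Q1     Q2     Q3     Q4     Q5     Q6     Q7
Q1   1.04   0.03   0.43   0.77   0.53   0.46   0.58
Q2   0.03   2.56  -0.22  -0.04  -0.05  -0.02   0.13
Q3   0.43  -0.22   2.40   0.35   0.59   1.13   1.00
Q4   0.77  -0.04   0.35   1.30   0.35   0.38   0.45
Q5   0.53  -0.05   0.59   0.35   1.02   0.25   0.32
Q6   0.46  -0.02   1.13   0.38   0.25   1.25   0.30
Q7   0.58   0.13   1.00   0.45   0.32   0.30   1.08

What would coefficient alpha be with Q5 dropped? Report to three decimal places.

Remaining items: Q1, Q2, Q3, Q4, Q6, Q7 (k = 6).
Σσ²ᵢ = 1.04 + 2.56 + 2.40 + 1.30 + 1.25 + 1.08 = 9.63
Var(T) = 9.63 + 2 × 5.73 = 21.09
α (item deleted) = (6/5)·(1 − 9.63/21.09) = 0.652

α = 0.652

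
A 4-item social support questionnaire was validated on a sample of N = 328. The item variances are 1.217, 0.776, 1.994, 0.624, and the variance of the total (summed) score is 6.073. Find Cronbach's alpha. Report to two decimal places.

sum of item variances = 1.217 + 0.776 + 1.994 + 0.624 = 4.611
α = (k/(k−1))·(1 − sum of item variances/σ²_total) = (4/3)·(1 − 4.611/6.073) = 0.32

Cronbach's alpha = 0.32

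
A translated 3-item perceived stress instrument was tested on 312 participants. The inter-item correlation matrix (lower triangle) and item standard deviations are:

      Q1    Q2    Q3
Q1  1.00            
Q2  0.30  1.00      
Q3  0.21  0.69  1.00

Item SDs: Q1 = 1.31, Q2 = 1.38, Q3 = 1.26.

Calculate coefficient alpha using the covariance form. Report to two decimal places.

Σσ²ᵢ = 1.31² + 1.38² + 1.26² = 5.2081
Covariances σ_ij = r_ij · s_i · s_j:
  σ(Q1,Q2) = 0.30 × 1.31 × 1.38 = 0.5423
  σ(Q1,Q3) = 0.21 × 1.31 × 1.26 = 0.3466
  σ(Q2,Q3) = 0.69 × 1.38 × 1.26 = 1.1998
σ²_T = Σσ²ᵢ + 2·Σσ_ij = 5.2081 + 2 × 2.0887 = 9.3855
α = (3/2)·(1 − 5.2081/9.3855) = 0.67

α = 0.67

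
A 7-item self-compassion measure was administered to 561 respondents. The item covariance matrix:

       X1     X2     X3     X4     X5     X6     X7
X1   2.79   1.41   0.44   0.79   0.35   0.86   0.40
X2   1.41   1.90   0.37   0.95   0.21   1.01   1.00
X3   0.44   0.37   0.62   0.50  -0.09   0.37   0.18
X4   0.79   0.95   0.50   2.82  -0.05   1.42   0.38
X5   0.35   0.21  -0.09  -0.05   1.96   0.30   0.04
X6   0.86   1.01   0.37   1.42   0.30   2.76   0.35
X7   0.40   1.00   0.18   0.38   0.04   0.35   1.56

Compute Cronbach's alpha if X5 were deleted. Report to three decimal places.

α = 0.751

Remaining items: X1, X2, X3, X4, X6, X7 (k = 6).
ΣVar(i) = 2.79 + 1.90 + 0.62 + 2.82 + 2.76 + 1.56 = 12.45
total variance = 12.45 + 2 × 10.43 = 33.31
α (item deleted) = (6/5)·(1 − 12.45/33.31) = 0.751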